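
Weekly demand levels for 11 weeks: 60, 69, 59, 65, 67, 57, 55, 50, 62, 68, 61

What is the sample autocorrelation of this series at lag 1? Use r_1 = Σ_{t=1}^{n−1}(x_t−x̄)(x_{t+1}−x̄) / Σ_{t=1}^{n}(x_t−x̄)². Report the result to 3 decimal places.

Mean x̄ = (60 + 69 + 59 + 65 + 67 + 57 + 55 + 50 + 62 + 68 + 61)/11 = 61.1818
Numerator Σ_{t=1}^{10}(x_t−x̄)(x_{t+1}−x̄) = 53.4215
Denominator Σ(x_t−x̄)² = 343.6364
r_1 = 53.4215 / 343.6364 = 0.155

0.155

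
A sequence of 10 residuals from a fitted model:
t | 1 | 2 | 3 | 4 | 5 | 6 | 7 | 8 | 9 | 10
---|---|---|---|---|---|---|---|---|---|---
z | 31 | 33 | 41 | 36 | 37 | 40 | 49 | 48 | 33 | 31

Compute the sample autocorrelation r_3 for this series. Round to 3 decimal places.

-0.240

Mean z̄ = (31 + 33 + 41 + 36 + 37 + 40 + 49 + 48 + 33 + 31)/10 = 37.9000
Numerator Σ_{t=1}^{7}(z_t−z̄)(z_{t+3}−z̄) = -93.0300
Denominator Σ(z_t−z̄)² = 386.9000
r_3 = -93.0300 / 386.9000 = -0.240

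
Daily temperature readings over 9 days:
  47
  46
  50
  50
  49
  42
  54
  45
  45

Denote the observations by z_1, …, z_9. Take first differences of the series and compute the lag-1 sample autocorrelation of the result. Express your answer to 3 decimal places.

-0.649

First differences Δz: -1, 4, 0, -1, -7, 12, -9, 0
Mean of differences = -0.2500
Numerator Σ(Δz_t−Δz̄)(Δz_{t+1}−Δz̄) = -189.3125
Denominator Σ(Δz_t−Δz̄)² = 291.5000
r_1(Δz) = -189.3125 / 291.5000 = -0.649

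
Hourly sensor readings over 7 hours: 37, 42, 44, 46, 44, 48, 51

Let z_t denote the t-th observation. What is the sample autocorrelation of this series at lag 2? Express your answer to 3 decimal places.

Mean z̄ = (37 + 42 + 44 + 46 + 44 + 48 + 51)/7 = 44.5714
Deviations from mean: -7.5714, -2.5714, -0.5714, 1.4286, -0.5714, 3.4286, 6.4286
Σ(z_t−z̄)(z_{t+2}−z̄) = (4.3265) + (-3.6735) + (0.3265) + (4.8980) + (-3.6735) = 2.2041
Denominator Σ(z_t−z̄)² = 119.7143
r_2 = 2.2041 / 119.7143 = 0.018

0.018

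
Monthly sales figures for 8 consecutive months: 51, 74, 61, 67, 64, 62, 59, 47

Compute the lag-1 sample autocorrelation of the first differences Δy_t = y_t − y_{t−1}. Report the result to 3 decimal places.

First differences Δy: 23, -13, 6, -3, -2, -3, -12
Mean of differences = -0.5714
Numerator Σ(Δy_t−Δȳ)(Δy_{t+1}−Δȳ) = -355.8980
Denominator Σ(Δy_t−Δȳ)² = 897.7143
r_1(Δy) = -355.8980 / 897.7143 = -0.396

-0.396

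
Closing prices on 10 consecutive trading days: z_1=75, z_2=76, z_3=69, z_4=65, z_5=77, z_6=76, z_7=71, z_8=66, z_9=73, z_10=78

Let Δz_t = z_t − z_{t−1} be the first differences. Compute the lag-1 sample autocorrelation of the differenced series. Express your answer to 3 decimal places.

First differences Δz: 1, -7, -4, 12, -1, -5, -5, 7, 5
Mean of differences = 0.3333
Numerator Σ(Δz_t−Δz̄)(Δz_{t+1}−Δz̄) = -8.1111
Denominator Σ(Δz_t−Δz̄)² = 334.0000
r_1(Δz) = -8.1111 / 334.0000 = -0.024

-0.024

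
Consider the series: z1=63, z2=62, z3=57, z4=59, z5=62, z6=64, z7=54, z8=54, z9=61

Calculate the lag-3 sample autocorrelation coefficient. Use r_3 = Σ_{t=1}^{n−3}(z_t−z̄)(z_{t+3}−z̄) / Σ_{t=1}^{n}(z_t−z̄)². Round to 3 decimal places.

Mean z̄ = (63 + 62 + 57 + 59 + 62 + 64 + 54 + 54 + 61)/9 = 59.5556
Numerator Σ_{t=1}^{6}(z_t−z̄)(z_{t+3}−z̄) = -11.3704
Denominator Σ(z_t−z̄)² = 114.2222
r_3 = -11.3704 / 114.2222 = -0.100

-0.100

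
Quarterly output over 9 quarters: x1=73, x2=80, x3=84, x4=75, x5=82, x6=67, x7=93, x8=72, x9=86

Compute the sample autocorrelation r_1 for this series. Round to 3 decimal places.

Mean x̄ = (73 + 80 + 84 + 75 + 82 + 67 + 93 + 72 + 86)/9 = 79.1111
Numerator Σ_{t=1}^{8}(x_t−x̄)(x_{t+1}−x̄) = -384.0123
Denominator Σ(x_t−x̄)² = 524.8889
r_1 = -384.0123 / 524.8889 = -0.732

-0.732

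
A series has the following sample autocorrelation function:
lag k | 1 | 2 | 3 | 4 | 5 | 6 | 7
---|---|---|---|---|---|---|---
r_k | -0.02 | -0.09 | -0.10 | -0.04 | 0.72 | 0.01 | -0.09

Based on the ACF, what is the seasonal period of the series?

5

The largest autocorrelation is r_5 = 0.72; the remaining lags stay at or below 0.01.
The dominant spike at lag 5 indicates a seasonal period of 5.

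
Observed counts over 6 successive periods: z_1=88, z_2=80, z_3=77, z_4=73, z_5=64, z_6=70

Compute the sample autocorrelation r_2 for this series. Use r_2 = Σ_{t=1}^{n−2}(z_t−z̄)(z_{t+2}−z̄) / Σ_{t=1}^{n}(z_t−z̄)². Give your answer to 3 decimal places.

Mean z̄ = (88 + 80 + 77 + 73 + 64 + 70)/6 = 75.3333
Deviations from mean: 12.6667, 4.6667, 1.6667, -2.3333, -11.3333, -5.3333
Numerator Σ_{t=1}^{4}(z_t−z̄)(z_{t+2}−z̄) = 3.7778
Denominator Σ(z_t−z̄)² = 347.3333
r_2 = 3.7778 / 347.3333 = 0.011

0.011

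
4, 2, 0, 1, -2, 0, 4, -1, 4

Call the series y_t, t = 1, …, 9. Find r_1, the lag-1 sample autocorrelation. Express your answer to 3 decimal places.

Mean ȳ = (4 + 2 + 0 + 1 − 2 + 0 + 4 − 1 + 4)/9 = 1.3333
Numerator Σ_{t=1}^{8}(y_t−ȳ)(y_{t+1}−ȳ) = -9.1111
Denominator Σ(y_t−ȳ)² = 42.0000
r_1 = -9.1111 / 42.0000 = -0.217

-0.217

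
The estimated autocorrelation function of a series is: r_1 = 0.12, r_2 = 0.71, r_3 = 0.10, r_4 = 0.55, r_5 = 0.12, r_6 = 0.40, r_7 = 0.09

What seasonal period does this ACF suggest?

The largest autocorrelation is r_2 = 0.71, with weaker echoes at lags 4 (0.55) and 6 (0.40); the remaining lags stay at or below 0.12.
The dominant spike at lag 2 indicates a seasonal period of 2.

2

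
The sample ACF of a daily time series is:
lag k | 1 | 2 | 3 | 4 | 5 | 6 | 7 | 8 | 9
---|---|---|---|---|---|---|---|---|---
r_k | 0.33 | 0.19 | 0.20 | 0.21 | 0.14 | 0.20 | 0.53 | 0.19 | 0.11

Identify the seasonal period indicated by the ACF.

7

The largest autocorrelation is r_7 = 0.53; the remaining lags stay at or below 0.33. The elevated value at lag 1 (0.33), dropping to 0.19 at lag 2, reflects decaying short-term dependence rather than seasonality.
The dominant spike at lag 7 indicates a seasonal period of 7.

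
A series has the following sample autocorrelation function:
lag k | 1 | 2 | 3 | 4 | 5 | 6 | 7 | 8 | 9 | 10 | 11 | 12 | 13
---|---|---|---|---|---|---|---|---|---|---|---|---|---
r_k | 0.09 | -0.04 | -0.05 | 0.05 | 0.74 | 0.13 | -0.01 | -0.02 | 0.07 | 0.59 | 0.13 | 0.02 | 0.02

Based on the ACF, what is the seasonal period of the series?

5

The largest autocorrelation is r_5 = 0.74, with a weaker echo at lag 10 (0.59); the remaining lags stay at or below 0.13.
The dominant spike at lag 5 indicates a seasonal period of 5.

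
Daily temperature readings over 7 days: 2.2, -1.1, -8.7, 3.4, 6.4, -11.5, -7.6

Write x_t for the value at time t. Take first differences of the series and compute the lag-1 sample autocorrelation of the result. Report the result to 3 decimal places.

-0.320

First differences Δx: -3.3, -7.6, 12.1, 3.0, -17.9, 3.9
Mean of differences = -1.6333
Numerator Σ(Δx_t−Δx̄)(Δx_{t+1}−Δx̄) = -173.7444
Denominator Σ(Δx_t−Δx̄)² = 543.6733
r_1(Δx) = -173.7444 / 543.6733 = -0.320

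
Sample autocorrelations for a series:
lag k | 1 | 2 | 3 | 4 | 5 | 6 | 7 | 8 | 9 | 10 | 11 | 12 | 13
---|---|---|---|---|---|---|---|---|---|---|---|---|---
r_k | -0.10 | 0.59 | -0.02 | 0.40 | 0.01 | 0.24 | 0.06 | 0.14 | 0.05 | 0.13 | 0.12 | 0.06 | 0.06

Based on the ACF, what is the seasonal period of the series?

2

The largest autocorrelation is r_2 = 0.59, with weaker echoes at lags 4 (0.40) and 6 (0.24); the remaining lags stay at or below 0.14.
The dominant spike at lag 2 indicates a seasonal period of 2.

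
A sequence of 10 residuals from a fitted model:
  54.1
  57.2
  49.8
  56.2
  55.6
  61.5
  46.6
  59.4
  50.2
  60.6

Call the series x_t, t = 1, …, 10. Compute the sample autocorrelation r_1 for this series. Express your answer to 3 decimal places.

-0.698

Mean x̄ = (54.1 + 57.2 + 49.8 + 56.2 + 55.6 + 61.5 + 46.6 + 59.4 + 50.2 + 60.6)/10 = 55.1200
Numerator Σ_{t=1}^{9}(x_t−x̄)(x_{t+1}−x̄) = -154.1944
Denominator Σ(x_t−x̄)² = 220.9160
r_1 = -154.1944 / 220.9160 = -0.698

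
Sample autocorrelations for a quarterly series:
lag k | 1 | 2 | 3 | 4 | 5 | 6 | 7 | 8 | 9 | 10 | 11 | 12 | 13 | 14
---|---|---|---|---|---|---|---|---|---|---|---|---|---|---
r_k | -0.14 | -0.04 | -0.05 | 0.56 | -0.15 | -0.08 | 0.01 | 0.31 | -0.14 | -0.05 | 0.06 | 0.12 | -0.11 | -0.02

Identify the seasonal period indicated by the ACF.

4

The largest autocorrelation is r_4 = 0.56, with a weaker echo at lag 8 (0.31); the remaining lags stay at or below 0.12.
The dominant spike at lag 4 indicates a seasonal period of 4.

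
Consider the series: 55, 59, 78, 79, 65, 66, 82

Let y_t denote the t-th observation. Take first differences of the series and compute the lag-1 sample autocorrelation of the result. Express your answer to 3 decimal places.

0.044

First differences Δy: 4, 19, 1, -14, 1, 16
Mean of differences = 4.5000
Numerator Σ(Δy_t−Δȳ)(Δy_{t+1}−Δȳ) = 31.2500
Denominator Σ(Δy_t−Δȳ)² = 709.5000
r_1(Δy) = 31.2500 / 709.5000 = 0.044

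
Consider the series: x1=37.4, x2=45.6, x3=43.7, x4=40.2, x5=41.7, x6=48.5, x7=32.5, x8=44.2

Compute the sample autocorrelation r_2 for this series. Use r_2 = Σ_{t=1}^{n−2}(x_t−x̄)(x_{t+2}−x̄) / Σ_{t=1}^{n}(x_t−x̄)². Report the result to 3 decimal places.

Mean x̄ = (37.4 + 45.6 + 43.7 + 40.2 + 41.7 + 48.5 + 32.5 + 44.2)/8 = 41.7250
Σ(x_t−x̄)(x_{t+2}−x̄) = (-8.5419) + (-5.9094) + (-0.0494) + (-10.3319) + (0.2306) + (16.7681) = -7.8338
Denominator Σ(x_t−x̄)² = 177.0750
r_2 = -7.8338 / 177.0750 = -0.044

-0.044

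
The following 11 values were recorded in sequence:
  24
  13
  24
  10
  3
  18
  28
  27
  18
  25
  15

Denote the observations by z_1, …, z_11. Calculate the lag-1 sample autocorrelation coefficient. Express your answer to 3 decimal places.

Mean z̄ = (24 + 13 + 24 + 10 + 3 + 18 + 28 + 27 + 18 + 25 + 15)/11 = 18.6364
Numerator Σ_{t=1}^{10}(z_t−z̄)(z_{t+1}−z̄) = 78.0496
Denominator Σ(z_t−z̄)² = 620.5455
r_1 = 78.0496 / 620.5455 = 0.126

0.126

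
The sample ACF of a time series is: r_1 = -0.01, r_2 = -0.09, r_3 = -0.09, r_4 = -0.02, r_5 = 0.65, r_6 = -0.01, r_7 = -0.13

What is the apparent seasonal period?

5

The largest autocorrelation is r_5 = 0.65; the remaining lags stay at or below -0.01.
The dominant spike at lag 5 indicates a seasonal period of 5.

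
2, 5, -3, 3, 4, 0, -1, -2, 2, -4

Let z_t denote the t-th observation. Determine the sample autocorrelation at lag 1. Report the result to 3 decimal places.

Mean z̄ = (2 + 5 − 3 + 3 + 4 + 0 − 1 − 2 + 2 − 4)/10 = 0.6000
Numerator Σ_{t=1}^{9}(z_t−z̄)(z_{t+1}−z̄) = -17.1600
Denominator Σ(z_t−z̄)² = 84.4000
r_1 = -17.1600 / 84.4000 = -0.203

-0.203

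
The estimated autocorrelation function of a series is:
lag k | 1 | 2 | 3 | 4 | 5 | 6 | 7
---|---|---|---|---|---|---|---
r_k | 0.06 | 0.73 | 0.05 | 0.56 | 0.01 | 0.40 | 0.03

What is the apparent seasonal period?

The largest autocorrelation is r_2 = 0.73, with weaker echoes at lags 4 (0.56) and 6 (0.40); the remaining lags stay at or below 0.06.
The dominant spike at lag 2 indicates a seasonal period of 2.

2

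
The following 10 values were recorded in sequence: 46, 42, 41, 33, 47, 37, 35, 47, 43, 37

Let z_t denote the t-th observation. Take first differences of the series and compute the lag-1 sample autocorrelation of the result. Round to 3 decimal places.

First differences Δz: -4, -1, -8, 14, -10, -2, 12, -4, -6
Mean of differences = -1.0000
Numerator Σ(Δz_t−Δz̄)(Δz_{t+1}−Δz̄) = -268.0000
Denominator Σ(Δz_t−Δz̄)² = 568.0000
r_1(Δz) = -268.0000 / 568.0000 = -0.472

-0.472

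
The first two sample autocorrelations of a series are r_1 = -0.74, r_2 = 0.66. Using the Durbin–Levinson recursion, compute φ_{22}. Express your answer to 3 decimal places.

0.248

φ_{22} = (r_2 − r_1²) / (1 − r_1²)
r_1² = (-0.74)² = 0.5476
Numerator = 0.66 − 0.5476 = 0.1124; denominator = 1 − 0.5476 = 0.4524
φ_{22} = 0.1124 / 0.4524 = 0.248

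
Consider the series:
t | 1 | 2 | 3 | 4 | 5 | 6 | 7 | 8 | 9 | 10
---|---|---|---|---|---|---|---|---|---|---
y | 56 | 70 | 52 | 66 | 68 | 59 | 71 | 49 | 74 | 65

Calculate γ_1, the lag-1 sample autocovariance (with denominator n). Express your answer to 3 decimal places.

-44.000

Mean ȳ = (56 + 70 + 52 + 66 + 68 + 59 + 71 + 49 + 74 + 65)/10 = 63.0000
Σ_{t=1}^{9}(y_t−ȳ)(y_{t+1}−ȳ) = -440.0000
γ_1 = -440.0000 / 10 = -44.000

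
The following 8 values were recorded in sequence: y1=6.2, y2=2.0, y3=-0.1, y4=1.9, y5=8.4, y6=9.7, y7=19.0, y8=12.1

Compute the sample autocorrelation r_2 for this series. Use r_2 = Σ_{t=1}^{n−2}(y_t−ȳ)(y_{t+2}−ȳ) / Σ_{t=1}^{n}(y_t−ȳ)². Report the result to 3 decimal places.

Mean ȳ = (6.2 + 2.0 − 0.1 + 1.9 + 8.4 + 9.7 + 19.0 + 12.1)/8 = 7.4000
Deviations from mean: -1.2000, -5.4000, -7.5000, -5.5000, 1.0000, 2.3000, 11.6000, 4.7000
Σ(y_t−ȳ)(y_{t+2}−ȳ) = (9.0000) + (29.7000) + (-7.5000) + (-12.6500) + (11.6000) + (10.8100) = 40.9600
Denominator Σ(y_t−ȳ)² = 280.0400
r_2 = 40.9600 / 280.0400 = 0.146

0.146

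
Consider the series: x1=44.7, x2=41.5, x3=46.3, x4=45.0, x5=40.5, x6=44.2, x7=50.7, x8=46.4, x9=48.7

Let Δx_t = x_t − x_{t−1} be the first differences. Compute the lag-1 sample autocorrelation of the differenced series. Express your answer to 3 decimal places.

First differences Δx: -3.2, 4.8, -1.3, -4.5, 3.7, 6.5, -4.3, 2.3
Mean of differences = 0.5000
Numerator Σ(Δx_t−Δx̄)(Δx_{t+1}−Δx̄) = -48.8900
Denominator Σ(Δx_t−Δx̄)² = 132.9400
r_1(Δx) = -48.8900 / 132.9400 = -0.368

-0.368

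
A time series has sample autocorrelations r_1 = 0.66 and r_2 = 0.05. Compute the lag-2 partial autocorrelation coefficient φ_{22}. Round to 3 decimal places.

-0.683

φ_{22} = (r_2 − r_1²) / (1 − r_1²)
r_1² = (0.66)² = 0.4356
Numerator = 0.05 − 0.4356 = -0.3856; denominator = 1 − 0.4356 = 0.5644
φ_{22} = -0.3856 / 0.5644 = -0.683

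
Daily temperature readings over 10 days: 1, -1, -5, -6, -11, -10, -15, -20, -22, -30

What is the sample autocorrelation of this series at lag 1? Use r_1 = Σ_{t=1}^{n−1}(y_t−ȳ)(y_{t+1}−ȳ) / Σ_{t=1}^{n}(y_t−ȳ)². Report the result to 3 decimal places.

0.624

Mean ȳ = (1 − 1 − 5 − 6 − 11 − 10 − 15 − 20 − 22 − 30)/10 = -11.9000
Numerator Σ_{t=1}^{9}(y_t−ȳ)(y_{t+1}−ȳ) = 547.3900
Denominator Σ(y_t−ȳ)² = 876.9000
r_1 = 547.3900 / 876.9000 = 0.624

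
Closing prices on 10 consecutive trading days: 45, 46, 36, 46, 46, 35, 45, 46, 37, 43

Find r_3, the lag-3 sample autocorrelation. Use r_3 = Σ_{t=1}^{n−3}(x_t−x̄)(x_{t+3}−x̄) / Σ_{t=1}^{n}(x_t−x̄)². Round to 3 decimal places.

0.699

Mean x̄ = (45 + 46 + 36 + 46 + 46 + 35 + 45 + 46 + 37 + 43)/10 = 42.5000
Σ(x_t−x̄)(x_{t+3}−x̄) = (8.7500) + (12.2500) + (48.7500) + (8.7500) + (12.2500) + (41.2500) + (1.2500) = 133.2500
Denominator Σ(x_t−x̄)² = 190.5000
r_3 = 133.2500 / 190.5000 = 0.699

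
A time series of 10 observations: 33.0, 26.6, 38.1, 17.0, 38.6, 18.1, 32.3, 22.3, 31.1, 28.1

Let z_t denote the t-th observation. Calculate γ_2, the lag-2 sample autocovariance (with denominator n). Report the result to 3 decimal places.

Mean z̄ = (33.0 + 26.6 + 38.1 + 17.0 + 38.6 + 18.1 + 32.3 + 22.3 + 31.1 + 28.1)/10 = 28.5200
Σ_{t=1}^{8}(z_t−z̄)(z_{t+2}−z̄) = 396.9212
γ_2 = 396.9212 / 10 = 39.692

39.692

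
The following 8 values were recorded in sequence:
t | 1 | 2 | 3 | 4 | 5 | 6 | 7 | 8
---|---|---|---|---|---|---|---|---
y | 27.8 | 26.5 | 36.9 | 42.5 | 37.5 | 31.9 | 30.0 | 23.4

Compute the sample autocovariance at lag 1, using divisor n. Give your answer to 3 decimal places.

Mean ȳ = (27.8 + 26.5 + 36.9 + 42.5 + 37.5 + 31.9 + 30.0 + 23.4)/8 = 32.0625
Σ_{t=1}^{7}(y_t−ȳ)(y_{t+1}−ȳ) = 121.3648
γ_1 = 121.3648 / 8 = 15.171

15.171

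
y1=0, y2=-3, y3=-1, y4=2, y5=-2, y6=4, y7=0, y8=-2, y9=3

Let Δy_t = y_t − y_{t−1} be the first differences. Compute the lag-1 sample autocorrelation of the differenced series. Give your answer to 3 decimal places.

-0.530

First differences Δy: -3, 2, 3, -4, 6, -4, -2, 5
Mean of differences = 0.3750
Numerator Σ(Δy_t−Δȳ)(Δy_{t+1}−Δȳ) = -62.5156
Denominator Σ(Δy_t−Δȳ)² = 117.8750
r_1(Δy) = -62.5156 / 117.8750 = -0.530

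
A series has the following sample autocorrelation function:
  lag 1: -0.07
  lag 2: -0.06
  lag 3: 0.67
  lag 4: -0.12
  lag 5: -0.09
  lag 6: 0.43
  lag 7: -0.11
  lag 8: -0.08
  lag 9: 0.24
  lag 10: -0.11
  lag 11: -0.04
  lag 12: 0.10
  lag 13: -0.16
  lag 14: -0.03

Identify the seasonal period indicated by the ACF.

3

The largest autocorrelation is r_3 = 0.67, with weaker echoes at lags 6 (0.43) and 9 (0.24); the remaining lags stay at or below 0.10.
The dominant spike at lag 3 indicates a seasonal period of 3.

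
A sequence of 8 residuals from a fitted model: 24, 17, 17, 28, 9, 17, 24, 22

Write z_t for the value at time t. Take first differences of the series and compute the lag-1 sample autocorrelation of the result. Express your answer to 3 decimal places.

-0.490

First differences Δz: -7, 0, 11, -19, 8, 7, -2
Mean of differences = -0.2857
Numerator Σ(Δz_t−Δz̄)(Δz_{t+1}−Δz̄) = -317.0816
Denominator Σ(Δz_t−Δz̄)² = 647.4286
r_1(Δz) = -317.0816 / 647.4286 = -0.490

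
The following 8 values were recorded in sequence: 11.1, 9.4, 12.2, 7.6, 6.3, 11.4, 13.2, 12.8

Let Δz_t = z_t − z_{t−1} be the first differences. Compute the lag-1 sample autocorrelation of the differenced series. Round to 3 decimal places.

First differences Δz: -1.7, 2.8, -4.6, -1.3, 5.1, 1.8, -0.4
Mean of differences = 0.2429
Numerator Σ(Δz_t−Δz̄)(Δz_{t+1}−Δz̄) = -10.8118
Denominator Σ(Δz_t−Δz̄)² = 62.5771
r_1(Δz) = -10.8118 / 62.5771 = -0.173

-0.173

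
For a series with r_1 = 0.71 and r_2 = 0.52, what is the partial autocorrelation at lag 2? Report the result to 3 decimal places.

0.032

φ_{22} = (r_2 − r_1²) / (1 − r_1²)
r_1² = (0.71)² = 0.5041
Numerator = 0.52 − 0.5041 = 0.0159; denominator = 1 − 0.5041 = 0.4959
φ_{22} = 0.0159 / 0.4959 = 0.032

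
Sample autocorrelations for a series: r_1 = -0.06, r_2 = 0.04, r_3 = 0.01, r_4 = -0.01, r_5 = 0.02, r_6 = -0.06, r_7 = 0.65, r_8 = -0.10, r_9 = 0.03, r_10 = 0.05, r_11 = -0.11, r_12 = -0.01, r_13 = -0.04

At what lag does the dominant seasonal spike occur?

7

The largest autocorrelation is r_7 = 0.65; the remaining lags stay at or below 0.05.
The dominant spike at lag 7 indicates a seasonal period of 7.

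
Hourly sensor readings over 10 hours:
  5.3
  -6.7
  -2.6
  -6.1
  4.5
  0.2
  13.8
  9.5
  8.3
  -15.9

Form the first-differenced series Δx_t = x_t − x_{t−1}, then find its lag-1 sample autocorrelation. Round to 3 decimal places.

-0.191

First differences Δx: -12.0, 4.1, -3.5, 10.6, -4.3, 13.6, -4.3, -1.2, -24.2
Mean of differences = -2.3556
Numerator Σ(Δx_t−Δx̄)(Δx_{t+1}−Δx̄) = -199.2053
Denominator Σ(Δx_t−Δx̄)² = 1044.5022
r_1(Δx) = -199.2053 / 1044.5022 = -0.191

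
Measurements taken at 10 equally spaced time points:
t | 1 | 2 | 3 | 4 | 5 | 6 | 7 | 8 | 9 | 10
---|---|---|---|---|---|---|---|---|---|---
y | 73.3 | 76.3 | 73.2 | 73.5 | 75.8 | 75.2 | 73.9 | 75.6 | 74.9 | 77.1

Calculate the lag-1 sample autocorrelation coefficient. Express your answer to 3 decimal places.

-0.256

Mean ȳ = (73.3 + 76.3 + 73.2 + 73.5 + 75.8 + 75.2 + 73.9 + 75.6 + 74.9 + 77.1)/10 = 74.8800
Numerator Σ_{t=1}^{9}(y_t−ȳ)(y_{t+1}−ȳ) = -4.2464
Denominator Σ(y_t−ȳ)² = 16.5960
r_1 = -4.2464 / 16.5960 = -0.256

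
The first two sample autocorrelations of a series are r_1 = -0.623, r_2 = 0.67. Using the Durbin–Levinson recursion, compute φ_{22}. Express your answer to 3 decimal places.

0.461

φ_{22} = (r_2 − r_1²) / (1 − r_1²)
r_1² = (-0.623)² = 0.388129
Numerator = 0.67 − 0.3881 = 0.2819; denominator = 1 − 0.3881 = 0.6119
φ_{22} = 0.2819 / 0.6119 = 0.461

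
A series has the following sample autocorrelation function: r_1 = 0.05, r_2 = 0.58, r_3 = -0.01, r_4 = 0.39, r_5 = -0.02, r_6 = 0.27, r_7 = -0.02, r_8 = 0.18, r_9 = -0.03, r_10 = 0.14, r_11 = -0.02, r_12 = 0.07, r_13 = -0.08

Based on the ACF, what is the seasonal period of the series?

2

The largest autocorrelation is r_2 = 0.58, with weaker echoes at lags 4 (0.39), 6 (0.27) and 8 (0.18); the remaining lags stay at or below 0.14.
The dominant spike at lag 2 indicates a seasonal period of 2.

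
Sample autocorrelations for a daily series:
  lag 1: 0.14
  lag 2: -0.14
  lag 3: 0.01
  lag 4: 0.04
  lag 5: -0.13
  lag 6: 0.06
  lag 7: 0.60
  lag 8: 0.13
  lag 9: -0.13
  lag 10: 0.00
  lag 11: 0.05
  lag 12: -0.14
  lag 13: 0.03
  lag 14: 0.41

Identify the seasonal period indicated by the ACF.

The largest autocorrelation is r_7 = 0.60, with a weaker echo at lag 14 (0.41); the remaining lags stay at or below 0.14.
The dominant spike at lag 7 indicates a seasonal period of 7.

7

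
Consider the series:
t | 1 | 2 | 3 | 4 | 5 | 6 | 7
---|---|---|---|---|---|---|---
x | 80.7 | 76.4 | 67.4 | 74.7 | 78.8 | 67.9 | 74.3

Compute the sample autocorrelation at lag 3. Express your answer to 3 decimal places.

0.364

Mean x̄ = (80.7 + 76.4 + 67.4 + 74.7 + 78.8 + 67.9 + 74.3)/7 = 74.3143
Deviations from mean: 6.3857, 2.0857, -6.9143, 0.3857, 4.4857, -6.4143, -0.0143
Σ(x_t−x̄)(x_{t+3}−x̄) = (2.4631) + (9.3559) + (44.3502) + (-0.0055) = 56.1637
Denominator Σ(x_t−x̄)² = 154.3486
r_3 = 56.1637 / 154.3486 = 0.364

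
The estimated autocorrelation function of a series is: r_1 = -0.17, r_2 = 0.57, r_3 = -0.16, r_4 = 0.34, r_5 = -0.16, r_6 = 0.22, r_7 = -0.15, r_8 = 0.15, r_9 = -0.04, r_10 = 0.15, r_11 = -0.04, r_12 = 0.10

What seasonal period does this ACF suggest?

The largest autocorrelation is r_2 = 0.57, with weaker echoes at lags 4 (0.34), 6 (0.22), 8 (0.15) and 10 (0.15); the remaining lags stay at or below 0.10.
The dominant spike at lag 2 indicates a seasonal period of 2.

2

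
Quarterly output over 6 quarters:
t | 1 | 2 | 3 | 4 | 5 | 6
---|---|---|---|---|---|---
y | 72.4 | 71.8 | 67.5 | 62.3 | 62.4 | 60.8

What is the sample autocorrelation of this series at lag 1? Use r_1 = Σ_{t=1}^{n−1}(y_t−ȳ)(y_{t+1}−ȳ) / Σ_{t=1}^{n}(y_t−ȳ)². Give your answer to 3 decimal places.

Mean ȳ = (72.4 + 71.8 + 67.5 + 62.3 + 62.4 + 60.8)/6 = 66.2000
Deviations from mean: 6.2000, 5.6000, 1.3000, -3.9000, -3.8000, -5.4000
Σ(y_t−ȳ)(y_{t+1}−ȳ) = (34.7200) + (7.2800) + (-5.0700) + (14.8200) + (20.5200) = 72.2700
Denominator Σ(y_t−ȳ)² = 130.3000
r_1 = 72.2700 / 130.3000 = 0.555

0.555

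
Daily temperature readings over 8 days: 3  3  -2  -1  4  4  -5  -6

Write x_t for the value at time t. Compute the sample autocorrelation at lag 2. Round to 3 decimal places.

-0.560

Mean x̄ = (3 + 3 − 2 − 1 + 4 + 4 − 5 − 6)/8 = 0.0000
Deviations from mean: 3.0000, 3.0000, -2.0000, -1.0000, 4.0000, 4.0000, -5.0000, -6.0000
Numerator Σ_{t=1}^{6}(x_t−x̄)(x_{t+2}−x̄) = -65.0000
Denominator Σ(x_t−x̄)² = 116.0000
r_2 = -65.0000 / 116.0000 = -0.560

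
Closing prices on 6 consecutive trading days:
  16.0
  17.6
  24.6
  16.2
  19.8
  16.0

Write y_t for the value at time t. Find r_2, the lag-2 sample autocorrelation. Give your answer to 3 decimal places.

0.017

Mean ȳ = (16.0 + 17.6 + 24.6 + 16.2 + 19.8 + 16.0)/6 = 18.3667
Numerator Σ_{t=1}^{4}(y_t−ȳ)(y_{t+2}−ȳ) = 0.9711
Denominator Σ(y_t−ȳ)² = 57.3933
r_2 = 0.9711 / 57.3933 = 0.017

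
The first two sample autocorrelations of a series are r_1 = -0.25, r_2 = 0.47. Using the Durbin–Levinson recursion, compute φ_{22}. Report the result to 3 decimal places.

φ_{22} = (r_2 − r_1²) / (1 − r_1²)
r_1² = (-0.25)² = 0.0625
Numerator = 0.47 − 0.0625 = 0.4075; denominator = 1 − 0.0625 = 0.9375
φ_{22} = 0.4075 / 0.9375 = 0.435

0.435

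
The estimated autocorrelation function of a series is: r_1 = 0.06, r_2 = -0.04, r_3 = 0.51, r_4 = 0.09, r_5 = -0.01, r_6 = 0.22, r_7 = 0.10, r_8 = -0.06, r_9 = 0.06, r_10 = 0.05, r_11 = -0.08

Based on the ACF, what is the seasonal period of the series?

3

The largest autocorrelation is r_3 = 0.51, with a weaker echo at lag 6 (0.22); the remaining lags stay at or below 0.10.
The dominant spike at lag 3 indicates a seasonal period of 3.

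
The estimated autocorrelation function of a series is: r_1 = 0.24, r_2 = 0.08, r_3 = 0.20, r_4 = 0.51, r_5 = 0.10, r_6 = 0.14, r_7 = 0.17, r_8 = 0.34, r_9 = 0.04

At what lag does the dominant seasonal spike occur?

4

The largest autocorrelation is r_4 = 0.51, with a weaker echo at lag 8 (0.34); the remaining lags stay at or below 0.24. The elevated value at lag 1 (0.24), dropping to 0.08 at lag 2, reflects decaying short-term dependence rather than seasonality.
The dominant spike at lag 4 indicates a seasonal period of 4.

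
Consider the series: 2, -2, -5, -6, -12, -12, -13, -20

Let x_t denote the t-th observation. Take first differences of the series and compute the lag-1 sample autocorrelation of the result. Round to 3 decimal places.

First differences Δx: -4, -3, -1, -6, 0, -1, -7
Mean of differences = -3.1429
Numerator Σ(Δx_t−Δx̄)(Δx_{t+1}−Δx̄) = -16.4490
Denominator Σ(Δx_t−Δx̄)² = 42.8571
r_1(Δx) = -16.4490 / 42.8571 = -0.384

-0.384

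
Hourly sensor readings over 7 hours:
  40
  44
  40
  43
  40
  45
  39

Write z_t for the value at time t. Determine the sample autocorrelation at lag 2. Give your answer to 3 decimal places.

0.515

Mean z̄ = (40 + 44 + 40 + 43 + 40 + 45 + 39)/7 = 41.5714
Deviations from mean: -1.5714, 2.4286, -1.5714, 1.4286, -1.5714, 3.4286, -2.5714
Numerator Σ_{t=1}^{5}(z_t−z̄)(z_{t+2}−z̄) = 17.3469
Denominator Σ(z_t−z̄)² = 33.7143
r_2 = 17.3469 / 33.7143 = 0.515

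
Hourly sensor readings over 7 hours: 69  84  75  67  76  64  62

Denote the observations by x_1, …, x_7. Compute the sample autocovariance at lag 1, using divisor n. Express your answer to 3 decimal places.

2.571

Mean x̄ = (69 + 84 + 75 + 67 + 76 + 64 + 62)/7 = 71.0000
Σ_{t=1}^{6}(x_t−x̄)(x_{t+1}−x̄) = 18.0000
γ_1 = 18.0000 / 7 = 2.571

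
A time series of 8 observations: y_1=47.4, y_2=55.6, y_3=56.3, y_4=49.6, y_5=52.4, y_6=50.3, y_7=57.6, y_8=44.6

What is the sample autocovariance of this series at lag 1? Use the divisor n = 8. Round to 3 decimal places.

Mean ȳ = (47.4 + 55.6 + 56.3 + 49.6 + 52.4 + 50.3 + 57.6 + 44.6)/8 = 51.7250
Σ_{t=1}^{7}(y_t−ȳ)(y_{t+1}−ȳ) = -61.3806
γ_1 = -61.3806 / 8 = -7.673

-7.673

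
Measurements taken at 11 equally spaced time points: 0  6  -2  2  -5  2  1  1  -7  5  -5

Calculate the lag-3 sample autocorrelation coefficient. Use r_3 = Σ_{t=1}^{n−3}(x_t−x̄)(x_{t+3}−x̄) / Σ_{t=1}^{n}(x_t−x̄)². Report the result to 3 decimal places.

-0.293

Mean x̄ = (0 + 6 − 2 + 2 − 5 + 2 + 1 + 1 − 7 + 5 − 5)/11 = -0.1818
Numerator Σ_{t=1}^{8}(x_t−x̄)(x_{t+3}−x̄) = -50.9174
Denominator Σ(x_t−x̄)² = 173.6364
r_3 = -50.9174 / 173.6364 = -0.293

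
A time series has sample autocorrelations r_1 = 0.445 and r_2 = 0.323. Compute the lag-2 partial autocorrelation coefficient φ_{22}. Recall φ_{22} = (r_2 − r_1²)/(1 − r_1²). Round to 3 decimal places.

φ_{22} = (r_2 − r_1²) / (1 − r_1²)
r_1² = (0.445)² = 0.198025
Numerator = 0.323 − 0.1980 = 0.1250; denominator = 1 − 0.1980 = 0.8020
φ_{22} = 0.1250 / 0.8020 = 0.156

0.156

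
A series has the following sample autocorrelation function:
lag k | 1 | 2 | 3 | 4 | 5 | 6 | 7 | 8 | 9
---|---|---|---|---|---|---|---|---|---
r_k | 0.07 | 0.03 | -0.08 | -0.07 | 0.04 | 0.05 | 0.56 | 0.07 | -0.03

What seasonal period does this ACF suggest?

7

The largest autocorrelation is r_7 = 0.56; the remaining lags stay at or below 0.07.
The dominant spike at lag 7 indicates a seasonal period of 7.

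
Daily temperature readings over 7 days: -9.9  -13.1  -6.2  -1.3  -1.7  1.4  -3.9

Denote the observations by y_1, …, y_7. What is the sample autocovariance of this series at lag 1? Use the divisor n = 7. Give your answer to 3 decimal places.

12.166

Mean ȳ = (-9.9 − 13.1 − 6.2 − 1.3 − 1.7 + 1.4 − 3.9)/7 = -4.9571
Σ_{t=1}^{6}(y_t−ȳ)(y_{t+1}−ȳ) = 85.1624
γ_1 = 85.1624 / 7 = 12.166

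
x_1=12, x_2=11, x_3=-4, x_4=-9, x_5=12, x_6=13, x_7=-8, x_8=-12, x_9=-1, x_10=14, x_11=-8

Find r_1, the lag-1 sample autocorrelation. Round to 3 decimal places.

Mean x̄ = (12 + 11 − 4 − 9 + 12 + 13 − 8 − 12 − 1 + 14 − 8)/11 = 1.8182
Numerator Σ_{t=1}^{10}(x_t−x̄)(x_{t+1}−x̄) = 17.6033
Denominator Σ(x_t−x̄)² = 1107.6364
r_1 = 17.6033 / 1107.6364 = 0.016

0.016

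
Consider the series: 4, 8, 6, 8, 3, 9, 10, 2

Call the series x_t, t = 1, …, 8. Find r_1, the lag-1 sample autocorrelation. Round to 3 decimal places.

-0.408

Mean x̄ = (4 + 8 + 6 + 8 + 3 + 9 + 10 + 2)/8 = 6.2500
Deviations from mean: -2.2500, 1.7500, -0.2500, 1.7500, -3.2500, 2.7500, 3.7500, -4.2500
Σ(x_t−x̄)(x_{t+1}−x̄) = (-3.9375) + (-0.4375) + (-0.4375) + (-5.6875) + (-8.9375) + (10.3125) + (-15.9375) = -25.0625
Denominator Σ(x_t−x̄)² = 61.5000
r_1 = -25.0625 / 61.5000 = -0.408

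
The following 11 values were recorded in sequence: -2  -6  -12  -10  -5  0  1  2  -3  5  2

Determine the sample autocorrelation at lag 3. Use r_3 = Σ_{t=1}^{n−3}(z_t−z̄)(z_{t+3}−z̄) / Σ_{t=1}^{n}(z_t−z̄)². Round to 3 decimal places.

-0.039

Mean z̄ = (-2 − 6 − 12 − 10 − 5 + 0 + 1 + 2 − 3 + 5 + 2)/11 = -2.5455
Numerator Σ_{t=1}^{8}(z_t−z̄)(z_{t+3}−z̄) = -10.9835
Denominator Σ(z_t−z̄)² = 280.7273
r_3 = -10.9835 / 280.7273 = -0.039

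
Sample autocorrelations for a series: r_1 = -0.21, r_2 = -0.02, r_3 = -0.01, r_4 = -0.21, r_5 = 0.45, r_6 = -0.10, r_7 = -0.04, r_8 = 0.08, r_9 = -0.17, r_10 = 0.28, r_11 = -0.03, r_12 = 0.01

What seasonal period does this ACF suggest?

The largest autocorrelation is r_5 = 0.45, with a weaker echo at lag 10 (0.28); the remaining lags stay at or below 0.08.
The dominant spike at lag 5 indicates a seasonal period of 5.

5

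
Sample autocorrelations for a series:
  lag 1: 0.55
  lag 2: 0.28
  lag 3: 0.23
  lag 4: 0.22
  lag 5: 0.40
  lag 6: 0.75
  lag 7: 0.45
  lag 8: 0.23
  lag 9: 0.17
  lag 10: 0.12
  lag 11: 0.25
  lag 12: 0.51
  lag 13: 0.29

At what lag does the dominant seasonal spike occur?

The largest autocorrelation is r_6 = 0.75; the remaining lags stay at or below 0.55. The elevated value at lag 1 (0.55), dropping to 0.28 at lag 2, reflects decaying short-term dependence rather than seasonality.
The dominant spike at lag 6 indicates a seasonal period of 6.

6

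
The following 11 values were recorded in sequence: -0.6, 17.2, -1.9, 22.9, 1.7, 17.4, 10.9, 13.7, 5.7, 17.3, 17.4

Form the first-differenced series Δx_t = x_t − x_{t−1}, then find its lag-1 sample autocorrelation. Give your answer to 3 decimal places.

First differences Δx: 17.8, -19.1, 24.8, -21.2, 15.7, -6.5, 2.8, -8.0, 11.6, 0.1
Mean of differences = 1.8000
Numerator Σ(Δx_t−Δx̄)(Δx_{t+1}−Δx̄) = -1909.9700
Denominator Σ(Δx_t−Δx̄)² = 2208.8800
r_1(Δx) = -1909.9700 / 2208.8800 = -0.865

-0.865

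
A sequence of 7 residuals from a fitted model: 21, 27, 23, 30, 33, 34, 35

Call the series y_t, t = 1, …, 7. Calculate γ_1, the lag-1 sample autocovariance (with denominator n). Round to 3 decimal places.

Mean ȳ = (21 + 27 + 23 + 30 + 33 + 34 + 35)/7 = 29.0000
Deviations: -8.0000, -2.0000, -6.0000, 1.0000, 4.0000, 5.0000, 6.0000
Σ_{t=1}^{6}(y_t−ȳ)(y_{t+1}−ȳ) = 76.0000
γ_1 = 76.0000 / 7 = 10.857

10.857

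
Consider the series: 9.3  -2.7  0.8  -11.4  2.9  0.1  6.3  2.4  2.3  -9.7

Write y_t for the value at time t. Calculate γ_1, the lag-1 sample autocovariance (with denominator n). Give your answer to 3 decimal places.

Mean ȳ = (9.3 − 2.7 + 0.8 − 11.4 + 2.9 + 0.1 + 6.3 + 2.4 + 2.3 − 9.7)/10 = 0.0300
Σ_{t=1}^{9}(y_t−ȳ)(y_{t+1}−ȳ) = -70.2219
γ_1 = -70.2219 / 10 = -7.022

-7.022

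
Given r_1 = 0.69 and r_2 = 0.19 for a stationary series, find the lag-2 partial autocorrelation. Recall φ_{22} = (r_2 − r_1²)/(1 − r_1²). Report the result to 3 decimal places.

-0.546

φ_{22} = (r_2 − r_1²) / (1 − r_1²)
r_1² = (0.69)² = 0.4761
Numerator = 0.19 − 0.4761 = -0.2861; denominator = 1 − 0.4761 = 0.5239
φ_{22} = -0.2861 / 0.5239 = -0.546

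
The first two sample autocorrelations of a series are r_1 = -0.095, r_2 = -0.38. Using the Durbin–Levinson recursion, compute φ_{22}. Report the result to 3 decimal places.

-0.393

φ_{22} = (r_2 − r_1²) / (1 − r_1²)
r_1² = (-0.095)² = 0.009025
Numerator = -0.38 − 0.0090 = -0.3890; denominator = 1 − 0.0090 = 0.9910
φ_{22} = -0.3890 / 0.9910 = -0.393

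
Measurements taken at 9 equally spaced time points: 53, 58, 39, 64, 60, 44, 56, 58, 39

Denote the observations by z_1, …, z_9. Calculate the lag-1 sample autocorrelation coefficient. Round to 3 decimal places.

Mean z̄ = (53 + 58 + 39 + 64 + 60 + 44 + 56 + 58 + 39)/9 = 52.3333
Numerator Σ_{t=1}^{8}(z_t−z̄)(z_{t+1}−z̄) = -287.1111
Denominator Σ(z_t−z̄)² = 698.0000
r_1 = -287.1111 / 698.0000 = -0.411

-0.411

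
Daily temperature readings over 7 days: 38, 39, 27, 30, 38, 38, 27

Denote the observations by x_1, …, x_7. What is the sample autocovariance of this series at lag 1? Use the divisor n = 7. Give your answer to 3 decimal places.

Mean x̄ = (38 + 39 + 27 + 30 + 38 + 38 + 27)/7 = 33.8571
Deviations: 4.1429, 5.1429, -6.8571, -3.8571, 4.1429, 4.1429, -6.8571
Σ_{t=1}^{6}(x_t−x̄)(x_{t+1}−x̄) = -14.7347
γ_1 = -14.7347 / 7 = -2.105

-2.105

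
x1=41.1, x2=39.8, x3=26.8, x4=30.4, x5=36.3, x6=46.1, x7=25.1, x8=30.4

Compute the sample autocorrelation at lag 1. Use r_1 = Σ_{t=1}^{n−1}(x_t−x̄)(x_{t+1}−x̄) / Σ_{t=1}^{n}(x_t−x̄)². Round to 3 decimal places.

-0.080

Mean x̄ = (41.1 + 39.8 + 26.8 + 30.4 + 36.3 + 46.1 + 25.1 + 30.4)/8 = 34.5000
Deviations from mean: 6.6000, 5.3000, -7.7000, -4.1000, 1.8000, 11.6000, -9.4000, -4.1000
Σ(x_t−x̄)(x_{t+1}−x̄) = (34.9800) + (-40.8100) + (31.5700) + (-7.3800) + (20.8800) + (-109.0400) + (38.5400) = -31.2600
Denominator Σ(x_t−x̄)² = 390.7200
r_1 = -31.2600 / 390.7200 = -0.080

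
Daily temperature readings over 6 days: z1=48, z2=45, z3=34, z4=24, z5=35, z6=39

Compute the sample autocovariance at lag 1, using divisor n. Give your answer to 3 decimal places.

Mean z̄ = (48 + 45 + 34 + 24 + 35 + 39)/6 = 37.5000
Σ_{t=1}^{5}(z_t−z̄)(z_{t+1}−z̄) = 129.7500
γ_1 = 129.7500 / 6 = 21.625

21.625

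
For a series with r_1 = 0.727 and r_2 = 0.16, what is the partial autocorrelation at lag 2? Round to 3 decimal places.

φ_{22} = (r_2 − r_1²) / (1 − r_1²)
r_1² = (0.727)² = 0.528529
Numerator = 0.16 − 0.5285 = -0.3685; denominator = 1 − 0.5285 = 0.4715
φ_{22} = -0.3685 / 0.4715 = -0.782

-0.782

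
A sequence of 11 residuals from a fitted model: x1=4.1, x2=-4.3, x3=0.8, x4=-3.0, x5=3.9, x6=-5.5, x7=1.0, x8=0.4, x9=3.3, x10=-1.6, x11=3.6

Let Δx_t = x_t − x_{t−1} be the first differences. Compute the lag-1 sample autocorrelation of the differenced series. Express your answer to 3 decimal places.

First differences Δx: -8.4, 5.1, -3.8, 6.9, -9.4, 6.5, -0.6, 2.9, -4.9, 5.2
Mean of differences = -0.0500
Numerator Σ(Δx_t−Δx̄)(Δx_{t+1}−Δx̄) = -259.5975
Denominator Σ(Δx_t−Δx̄)² = 349.0250
r_1(Δx) = -259.5975 / 349.0250 = -0.744

-0.744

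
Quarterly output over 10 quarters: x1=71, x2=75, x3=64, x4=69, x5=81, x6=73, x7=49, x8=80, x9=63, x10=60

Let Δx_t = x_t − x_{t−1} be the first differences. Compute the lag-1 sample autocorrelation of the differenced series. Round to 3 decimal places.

-0.538

First differences Δx: 4, -11, 5, 12, -8, -24, 31, -17, -3
Mean of differences = -1.2222
Numerator Σ(Δx_t−Δx̄)(Δx_{t+1}−Δx̄) = -1179.1605
Denominator Σ(Δx_t−Δx̄)² = 2191.5556
r_1(Δx) = -1179.1605 / 2191.5556 = -0.538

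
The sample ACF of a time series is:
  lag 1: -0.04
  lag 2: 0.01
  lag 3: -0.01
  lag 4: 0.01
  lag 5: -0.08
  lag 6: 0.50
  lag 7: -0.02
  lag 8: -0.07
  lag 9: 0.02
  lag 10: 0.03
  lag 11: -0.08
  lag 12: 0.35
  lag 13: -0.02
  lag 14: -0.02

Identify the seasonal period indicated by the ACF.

6

The largest autocorrelation is r_6 = 0.50, with a weaker echo at lag 12 (0.35); the remaining lags stay at or below 0.03.
The dominant spike at lag 6 indicates a seasonal period of 6.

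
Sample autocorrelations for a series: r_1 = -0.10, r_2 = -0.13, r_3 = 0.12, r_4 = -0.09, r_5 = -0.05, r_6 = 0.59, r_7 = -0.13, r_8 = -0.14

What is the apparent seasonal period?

The largest autocorrelation is r_6 = 0.59; the remaining lags stay at or below 0.12.
The dominant spike at lag 6 indicates a seasonal period of 6.

6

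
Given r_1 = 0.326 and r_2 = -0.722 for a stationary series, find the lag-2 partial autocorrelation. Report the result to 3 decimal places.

-0.927

φ_{22} = (r_2 − r_1²) / (1 − r_1²)
r_1² = (0.326)² = 0.106276
Numerator = -0.722 − 0.1063 = -0.8283; denominator = 1 − 0.1063 = 0.8937
φ_{22} = -0.8283 / 0.8937 = -0.927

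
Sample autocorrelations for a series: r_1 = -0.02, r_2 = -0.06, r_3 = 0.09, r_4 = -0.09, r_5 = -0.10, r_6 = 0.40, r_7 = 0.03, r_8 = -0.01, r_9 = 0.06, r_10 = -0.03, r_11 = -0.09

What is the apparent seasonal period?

6

The largest autocorrelation is r_6 = 0.40; the remaining lags stay at or below 0.09.
The dominant spike at lag 6 indicates a seasonal period of 6.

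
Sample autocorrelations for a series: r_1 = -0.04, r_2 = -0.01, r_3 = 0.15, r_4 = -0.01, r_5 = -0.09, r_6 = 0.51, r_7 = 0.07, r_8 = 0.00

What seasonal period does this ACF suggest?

The largest autocorrelation is r_6 = 0.51; the remaining lags stay at or below 0.15.
The dominant spike at lag 6 indicates a seasonal period of 6.

6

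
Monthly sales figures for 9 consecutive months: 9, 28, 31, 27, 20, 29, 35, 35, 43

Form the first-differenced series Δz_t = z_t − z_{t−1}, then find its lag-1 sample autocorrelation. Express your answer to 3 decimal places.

First differences Δz: 19, 3, -4, -7, 9, 6, 0, 8
Mean of differences = 4.2500
Numerator Σ(Δz_t−Δz̄)(Δz_{t+1}−Δz̄) = 16.1875
Denominator Σ(Δz_t−Δz̄)² = 471.5000
r_1(Δz) = 16.1875 / 471.5000 = 0.034

0.034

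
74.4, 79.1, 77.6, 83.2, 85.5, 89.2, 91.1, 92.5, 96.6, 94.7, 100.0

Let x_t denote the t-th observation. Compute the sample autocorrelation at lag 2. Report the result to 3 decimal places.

Mean x̄ = (74.4 + 79.1 + 77.6 + 83.2 + 85.5 + 89.2 + 91.1 + 92.5 + 96.6 + 94.7 + 100.0)/11 = 87.6273
Numerator Σ_{t=1}^{9}(x_t−x̄)(x_{t+2}−x̄) = 361.6703
Denominator Σ(x_t−x̄)² = 694.2418
r_2 = 361.6703 / 694.2418 = 0.521

0.521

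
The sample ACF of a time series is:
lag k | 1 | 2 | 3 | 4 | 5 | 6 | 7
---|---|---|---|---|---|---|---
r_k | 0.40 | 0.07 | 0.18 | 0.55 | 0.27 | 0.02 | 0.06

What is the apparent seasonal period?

The largest autocorrelation is r_4 = 0.55; the remaining lags stay at or below 0.40. The elevated value at lag 1 (0.40), dropping to 0.07 at lag 2, reflects decaying short-term dependence rather than seasonality.
The dominant spike at lag 4 indicates a seasonal period of 4.

4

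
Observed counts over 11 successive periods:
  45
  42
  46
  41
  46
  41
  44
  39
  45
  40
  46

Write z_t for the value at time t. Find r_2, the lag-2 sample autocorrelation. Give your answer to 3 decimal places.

Mean z̄ = (45 + 42 + 46 + 41 + 46 + 41 + 44 + 39 + 45 + 40 + 46)/11 = 43.1818
Numerator Σ_{t=1}^{9}(z_t−z̄)(z_{t+2}−z̄) = 51.7521
Denominator Σ(z_t−z̄)² = 69.6364
r_2 = 51.7521 / 69.6364 = 0.743

0.743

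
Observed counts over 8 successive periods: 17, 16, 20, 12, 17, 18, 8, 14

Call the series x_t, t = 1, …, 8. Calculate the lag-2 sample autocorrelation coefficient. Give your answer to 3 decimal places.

Mean x̄ = (17 + 16 + 20 + 12 + 17 + 18 + 8 + 14)/8 = 15.2500
Numerator Σ_{t=1}^{6}(x_t−x̄)(x_{t+2}−x̄) = -10.8750
Denominator Σ(x_t−x̄)² = 101.5000
r_2 = -10.8750 / 101.5000 = -0.107

-0.107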